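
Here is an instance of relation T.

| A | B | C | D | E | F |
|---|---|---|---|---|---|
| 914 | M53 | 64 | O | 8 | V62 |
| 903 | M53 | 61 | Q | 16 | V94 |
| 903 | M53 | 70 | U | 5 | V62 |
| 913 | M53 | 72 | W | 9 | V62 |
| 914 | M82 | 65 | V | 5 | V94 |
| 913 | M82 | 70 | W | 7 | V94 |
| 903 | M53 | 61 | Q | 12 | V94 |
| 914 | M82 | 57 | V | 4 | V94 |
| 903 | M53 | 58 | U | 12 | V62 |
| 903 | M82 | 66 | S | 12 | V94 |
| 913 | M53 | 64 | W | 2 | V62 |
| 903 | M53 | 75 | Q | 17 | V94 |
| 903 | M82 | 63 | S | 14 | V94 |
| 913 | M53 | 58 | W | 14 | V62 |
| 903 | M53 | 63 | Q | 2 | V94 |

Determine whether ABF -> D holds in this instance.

(A=914, B=M53, F=V62): 1 row → D = O ✓
(A=903, B=M53, F=V94): 4 rows → D = Q, Q, Q, Q ✓
(A=903, B=M53, F=V62): 2 rows → D = U, U ✓
(A=913, B=M53, F=V62): 3 rows → D = W, W, W ✓
(A=914, B=M82, F=V94): 2 rows → D = V, V ✓
(A=913, B=M82, F=V94): 1 row → D = W ✓
(A=903, B=M82, F=V94): 2 rows → D = S, S ✓
Every ABF value is associated with a single D value, so ABF -> D holds.

Yes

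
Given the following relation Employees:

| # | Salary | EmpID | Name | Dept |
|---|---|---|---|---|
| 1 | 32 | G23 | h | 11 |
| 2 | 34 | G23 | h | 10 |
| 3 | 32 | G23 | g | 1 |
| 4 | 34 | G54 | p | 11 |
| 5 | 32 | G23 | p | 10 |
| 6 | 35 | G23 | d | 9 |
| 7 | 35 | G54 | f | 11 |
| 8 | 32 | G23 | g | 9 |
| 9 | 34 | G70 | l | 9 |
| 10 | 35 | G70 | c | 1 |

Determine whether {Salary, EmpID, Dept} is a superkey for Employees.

All 10 rows have distinct {Salary, EmpID, Dept} values, so {Salary, EmpID, Dept} → (all attributes) holds and {Salary, EmpID, Dept} is a superkey.

Yes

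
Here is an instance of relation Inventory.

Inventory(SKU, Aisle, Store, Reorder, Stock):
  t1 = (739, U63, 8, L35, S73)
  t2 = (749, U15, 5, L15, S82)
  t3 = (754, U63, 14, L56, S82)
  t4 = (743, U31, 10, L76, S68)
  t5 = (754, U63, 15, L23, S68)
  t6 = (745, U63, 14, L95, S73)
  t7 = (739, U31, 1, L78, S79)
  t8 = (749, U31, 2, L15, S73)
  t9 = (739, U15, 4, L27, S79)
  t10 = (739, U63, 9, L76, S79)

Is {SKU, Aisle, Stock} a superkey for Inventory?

All 10 rows have distinct {SKU, Aisle, Stock} values, so {SKU, Aisle, Stock} → (all attributes) holds and {SKU, Aisle, Stock} is a superkey.

Yes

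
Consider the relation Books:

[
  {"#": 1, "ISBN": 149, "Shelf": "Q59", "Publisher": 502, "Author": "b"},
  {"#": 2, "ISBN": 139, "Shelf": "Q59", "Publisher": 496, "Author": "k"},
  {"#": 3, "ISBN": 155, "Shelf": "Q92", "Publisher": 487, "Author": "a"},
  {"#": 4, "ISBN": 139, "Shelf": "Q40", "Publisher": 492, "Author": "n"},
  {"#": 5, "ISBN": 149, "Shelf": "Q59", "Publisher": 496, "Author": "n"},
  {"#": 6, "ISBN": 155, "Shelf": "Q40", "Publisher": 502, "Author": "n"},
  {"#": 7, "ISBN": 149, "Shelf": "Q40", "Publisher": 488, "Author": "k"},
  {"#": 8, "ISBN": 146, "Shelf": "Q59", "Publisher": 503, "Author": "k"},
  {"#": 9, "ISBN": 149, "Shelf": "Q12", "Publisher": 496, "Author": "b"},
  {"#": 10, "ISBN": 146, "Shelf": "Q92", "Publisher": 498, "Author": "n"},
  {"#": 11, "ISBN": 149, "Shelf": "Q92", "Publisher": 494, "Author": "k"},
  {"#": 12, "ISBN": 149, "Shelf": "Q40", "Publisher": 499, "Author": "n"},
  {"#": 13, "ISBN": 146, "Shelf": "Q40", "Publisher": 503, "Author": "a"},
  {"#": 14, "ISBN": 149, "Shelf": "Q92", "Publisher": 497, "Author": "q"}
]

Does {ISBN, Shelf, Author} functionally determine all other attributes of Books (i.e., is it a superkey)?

All 14 rows have distinct {ISBN, Shelf, Author} values, so {ISBN, Shelf, Author} → (all attributes) holds and {ISBN, Shelf, Author} is a superkey.

Yes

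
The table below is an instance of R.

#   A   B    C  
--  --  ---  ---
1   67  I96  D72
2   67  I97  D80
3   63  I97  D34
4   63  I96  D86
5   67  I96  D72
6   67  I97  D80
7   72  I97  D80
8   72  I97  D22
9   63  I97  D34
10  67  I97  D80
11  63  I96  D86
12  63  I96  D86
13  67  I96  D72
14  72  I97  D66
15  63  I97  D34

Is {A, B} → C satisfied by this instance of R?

(A=67, B=I96): rows 1, 5, 13 → C = D72, D72, D72 ✓
(A=67, B=I97): rows 2, 6, 10 → C = D80, D80, D80 ✓
(A=63, B=I97): rows 3, 9, 15 → C = D34, D34, D34 ✓
(A=63, B=I96): rows 4, 11, 12 → C = D86, D86, D86 ✓
(A=72, B=I97): rows 7, 8, 14 → C takes values {D80, D22, D66} — violation
Two rows agree on {A, B} but differ on C, so {A, B} → C does not hold.

No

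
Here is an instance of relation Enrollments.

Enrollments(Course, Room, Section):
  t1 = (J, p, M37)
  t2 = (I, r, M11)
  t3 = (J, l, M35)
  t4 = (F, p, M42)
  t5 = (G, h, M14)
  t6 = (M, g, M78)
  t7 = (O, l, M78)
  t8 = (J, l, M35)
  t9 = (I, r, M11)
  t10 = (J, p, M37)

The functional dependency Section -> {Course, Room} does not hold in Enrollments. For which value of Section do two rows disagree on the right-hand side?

M78

Section=M37: rows 1, 10 → {Course,Room} = (J, p), (J, p) ✓
Section=M11: rows 2, 9 → {Course,Room} = (I, r), (I, r) ✓
Section=M35: rows 3, 8 → {Course,Room} = (J, l), (J, l) ✓
Section=M42: row 4 → {Course,Room} = (F, p) ✓
Section=M14: row 5 → {Course,Room} = (G, h) ✓
Section=M78: rows 6, 7 → {Course,Room} takes values {(M, g), (O, l)} — violation
The only Section value with inconsistent RHS is Section=M78.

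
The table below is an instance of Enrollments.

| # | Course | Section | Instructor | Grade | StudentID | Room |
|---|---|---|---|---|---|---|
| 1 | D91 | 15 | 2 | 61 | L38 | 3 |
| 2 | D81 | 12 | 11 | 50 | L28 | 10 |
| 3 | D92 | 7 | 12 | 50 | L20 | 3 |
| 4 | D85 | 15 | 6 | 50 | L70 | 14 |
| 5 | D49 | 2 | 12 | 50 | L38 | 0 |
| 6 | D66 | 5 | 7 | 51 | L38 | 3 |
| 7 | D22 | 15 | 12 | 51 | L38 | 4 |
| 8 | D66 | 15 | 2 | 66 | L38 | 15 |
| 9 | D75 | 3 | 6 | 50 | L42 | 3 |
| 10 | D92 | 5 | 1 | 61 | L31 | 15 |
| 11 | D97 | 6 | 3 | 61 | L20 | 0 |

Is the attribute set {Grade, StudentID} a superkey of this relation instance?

Rows 6 and 7 have the same {Grade, StudentID} value (Grade=51, StudentID=L38) but are distinct tuples, so {Grade, StudentID} does not determine every attribute — not a superkey.

No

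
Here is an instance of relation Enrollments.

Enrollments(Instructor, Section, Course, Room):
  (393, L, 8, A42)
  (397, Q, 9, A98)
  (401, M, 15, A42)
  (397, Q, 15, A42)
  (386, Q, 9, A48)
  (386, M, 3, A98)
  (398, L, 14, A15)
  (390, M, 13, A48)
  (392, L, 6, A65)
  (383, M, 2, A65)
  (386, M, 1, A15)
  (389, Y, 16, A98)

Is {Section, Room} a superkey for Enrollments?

Yes

All 12 rows have distinct {Section, Room} values, so {Section, Room} → (all attributes) holds and {Section, Room} is a superkey.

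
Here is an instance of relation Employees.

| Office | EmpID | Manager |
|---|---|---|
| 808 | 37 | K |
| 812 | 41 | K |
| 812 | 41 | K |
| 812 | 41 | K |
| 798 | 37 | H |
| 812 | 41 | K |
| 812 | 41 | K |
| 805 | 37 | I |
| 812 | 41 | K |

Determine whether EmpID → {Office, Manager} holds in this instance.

No

EmpID=37: 3 rows → {Office,Manager} takes values {(808, K), (798, H), (805, I)} — violation
EmpID=41: 6 rows → {Office,Manager} = (812, K), (812, K), (812, K), (812, K), (812, K), (812, K) ✓
Two rows agree on EmpID but differ on {Office, Manager}, so EmpID → {Office, Manager} does not hold.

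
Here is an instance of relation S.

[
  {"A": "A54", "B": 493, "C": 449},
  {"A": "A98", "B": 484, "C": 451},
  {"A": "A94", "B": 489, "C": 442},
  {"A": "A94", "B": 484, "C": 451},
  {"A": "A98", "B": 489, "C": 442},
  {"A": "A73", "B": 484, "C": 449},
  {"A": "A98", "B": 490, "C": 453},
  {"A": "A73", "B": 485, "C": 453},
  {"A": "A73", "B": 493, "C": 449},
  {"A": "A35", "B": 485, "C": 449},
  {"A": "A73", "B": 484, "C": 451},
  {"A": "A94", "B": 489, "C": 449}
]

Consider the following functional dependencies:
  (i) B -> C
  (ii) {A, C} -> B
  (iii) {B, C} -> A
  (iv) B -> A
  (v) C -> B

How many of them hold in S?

(i) B -> C: B=484: 4 rows → C takes values {451, 449} — violation; B=489: 3 rows → C takes values {442, 449} — violation; B=485: 2 rows → C takes values {453, 449} — violation — fails.
(ii) {A, C} -> B: (A=A73, C=449): 2 rows → B takes values {484, 493} — violation — fails.
(iii) {B, C} -> A: (B=493, C=449): 2 rows → A takes values {A54, A73} — violation; (B=484, C=451): 3 rows → A takes values {A98, A94, A73} — violation; (B=489, C=442): 2 rows → A takes values {A94, A98} — violation — fails.
(iv) B -> A: B=493: 2 rows → A takes values {A54, A73} — violation; B=484: 4 rows → A takes values {A98, A94, A73} — violation; B=489: 3 rows → A takes values {A94, A98} — violation; B=485: 2 rows → A takes values {A73, A35} — violation — fails.
(v) C -> B: C=449: 5 rows → B takes values {493, 484, 485, 489} — violation; C=453: 2 rows → B takes values {490, 485} — violation — fails.
None of the 5 dependencies hold.

0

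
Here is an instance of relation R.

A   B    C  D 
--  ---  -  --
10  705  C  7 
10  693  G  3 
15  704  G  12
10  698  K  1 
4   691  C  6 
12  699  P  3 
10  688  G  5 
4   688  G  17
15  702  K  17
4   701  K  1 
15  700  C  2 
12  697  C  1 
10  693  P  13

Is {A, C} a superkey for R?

No

Two distinct rows share (A=10, C=G), so {A, C} does not determine every attribute — not a superkey.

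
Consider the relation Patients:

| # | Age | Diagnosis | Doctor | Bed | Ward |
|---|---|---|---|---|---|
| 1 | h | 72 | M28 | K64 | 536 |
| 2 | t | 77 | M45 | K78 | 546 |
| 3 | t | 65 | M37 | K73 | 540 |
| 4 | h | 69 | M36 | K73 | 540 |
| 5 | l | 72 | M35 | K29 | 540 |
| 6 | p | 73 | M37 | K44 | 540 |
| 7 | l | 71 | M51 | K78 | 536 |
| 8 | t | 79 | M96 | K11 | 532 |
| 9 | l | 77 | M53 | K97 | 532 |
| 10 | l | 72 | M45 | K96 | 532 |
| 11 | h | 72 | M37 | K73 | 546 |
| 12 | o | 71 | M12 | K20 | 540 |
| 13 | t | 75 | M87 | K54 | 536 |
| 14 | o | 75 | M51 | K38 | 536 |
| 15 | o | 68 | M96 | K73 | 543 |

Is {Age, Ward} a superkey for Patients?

No

Rows 9 and 10 have the same {Age, Ward} value (Age=l, Ward=532) but are distinct tuples, so {Age, Ward} does not determine every attribute — not a superkey.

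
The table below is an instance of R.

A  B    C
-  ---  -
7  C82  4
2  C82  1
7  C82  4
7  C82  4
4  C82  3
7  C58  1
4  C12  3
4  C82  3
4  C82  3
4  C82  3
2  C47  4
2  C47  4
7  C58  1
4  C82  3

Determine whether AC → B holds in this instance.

No

(A=7, C=4): 3 rows → B = C82, C82, C82 ✓
(A=2, C=1): 1 row → B = C82 ✓
(A=4, C=3): 6 rows → B takes values {C82, C12} — violation
(A=7, C=1): 2 rows → B = C58, C58 ✓
(A=2, C=4): 2 rows → B = C47, C47 ✓
Two rows agree on AC but differ on B, so AC → B does not hold.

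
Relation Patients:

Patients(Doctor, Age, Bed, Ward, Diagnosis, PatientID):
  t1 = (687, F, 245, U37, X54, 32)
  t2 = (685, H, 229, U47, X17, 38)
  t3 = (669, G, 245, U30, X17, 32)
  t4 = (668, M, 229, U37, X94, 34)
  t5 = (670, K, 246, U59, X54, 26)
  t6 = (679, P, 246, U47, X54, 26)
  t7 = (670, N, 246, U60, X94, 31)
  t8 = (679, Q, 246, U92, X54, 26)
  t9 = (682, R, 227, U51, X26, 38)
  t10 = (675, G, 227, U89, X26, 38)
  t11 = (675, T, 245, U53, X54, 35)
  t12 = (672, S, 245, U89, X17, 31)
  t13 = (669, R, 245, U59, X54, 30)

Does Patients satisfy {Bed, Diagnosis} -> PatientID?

No

(Bed=245, Diagnosis=X54): rows 1, 11, 13 → PatientID takes values {32, 35, 30} — violation
(Bed=229, Diagnosis=X17): row 2 → PatientID = 38 ✓
(Bed=245, Diagnosis=X17): rows 3, 12 → PatientID takes values {32, 31} — violation
(Bed=229, Diagnosis=X94): row 4 → PatientID = 34 ✓
(Bed=246, Diagnosis=X54): rows 5, 6, 8 → PatientID = 26, 26, 26 ✓
(Bed=246, Diagnosis=X94): row 7 → PatientID = 31 ✓
(Bed=227, Diagnosis=X26): rows 9, 10 → PatientID = 38, 38 ✓
Two rows agree on {Bed, Diagnosis} but differ on PatientID, so {Bed, Diagnosis} -> PatientID does not hold.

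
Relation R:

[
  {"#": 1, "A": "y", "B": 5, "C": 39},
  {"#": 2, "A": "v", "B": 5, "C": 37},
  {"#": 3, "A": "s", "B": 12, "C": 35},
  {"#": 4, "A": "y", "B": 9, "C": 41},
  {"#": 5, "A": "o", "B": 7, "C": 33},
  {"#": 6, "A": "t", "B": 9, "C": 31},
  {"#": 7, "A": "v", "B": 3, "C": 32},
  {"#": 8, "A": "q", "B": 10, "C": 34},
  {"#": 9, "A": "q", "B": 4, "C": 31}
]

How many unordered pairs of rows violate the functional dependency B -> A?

B=5: violating pairs (1,2) — 1 pair.
B=9: violating pairs (4,6) — 1 pair.

2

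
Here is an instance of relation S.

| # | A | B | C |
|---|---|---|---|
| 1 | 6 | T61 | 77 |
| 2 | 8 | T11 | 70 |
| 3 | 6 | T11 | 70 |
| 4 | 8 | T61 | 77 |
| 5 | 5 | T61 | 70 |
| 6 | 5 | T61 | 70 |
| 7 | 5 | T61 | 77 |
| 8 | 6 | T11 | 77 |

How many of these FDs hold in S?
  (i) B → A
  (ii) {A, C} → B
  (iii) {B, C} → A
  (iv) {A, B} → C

(i) B → A: B=T61: rows 1, 4, 5, 6, 7 → A takes values {6, 8, 5} — violation; B=T11: rows 2, 3, 8 → A takes values {8, 6} — violation — fails.
(ii) {A, C} → B: (A=6, C=77): rows 1, 8 → B takes values {T61, T11} — violation — fails.
(iii) {B, C} → A: (B=T61, C=77): rows 1, 4, 7 → A takes values {6, 8, 5} — violation; (B=T11, C=70): rows 2, 3 → A takes values {8, 6} — violation — fails.
(iv) {A, B} → C: (A=6, B=T11): rows 3, 8 → C takes values {70, 77} — violation; (A=5, B=T61): rows 5, 6, 7 → C takes values {70, 77} — violation — fails.
None of the 4 dependencies hold.

0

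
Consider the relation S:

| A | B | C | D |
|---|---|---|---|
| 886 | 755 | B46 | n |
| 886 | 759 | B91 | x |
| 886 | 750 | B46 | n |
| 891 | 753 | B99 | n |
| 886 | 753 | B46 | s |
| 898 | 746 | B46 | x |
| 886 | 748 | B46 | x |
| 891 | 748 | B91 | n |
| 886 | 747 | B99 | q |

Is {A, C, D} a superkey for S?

No

Two distinct rows share (A=886, C=B46, D=n), so {A, C, D} does not determine every attribute — not a superkey.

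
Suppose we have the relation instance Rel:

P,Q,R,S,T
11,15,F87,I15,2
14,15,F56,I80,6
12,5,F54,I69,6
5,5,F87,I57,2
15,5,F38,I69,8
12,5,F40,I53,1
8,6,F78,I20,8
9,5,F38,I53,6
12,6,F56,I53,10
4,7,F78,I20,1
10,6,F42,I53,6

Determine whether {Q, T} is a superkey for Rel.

No

Two distinct rows share (Q=5, T=6), so {Q, T} does not determine every attribute — not a superkey.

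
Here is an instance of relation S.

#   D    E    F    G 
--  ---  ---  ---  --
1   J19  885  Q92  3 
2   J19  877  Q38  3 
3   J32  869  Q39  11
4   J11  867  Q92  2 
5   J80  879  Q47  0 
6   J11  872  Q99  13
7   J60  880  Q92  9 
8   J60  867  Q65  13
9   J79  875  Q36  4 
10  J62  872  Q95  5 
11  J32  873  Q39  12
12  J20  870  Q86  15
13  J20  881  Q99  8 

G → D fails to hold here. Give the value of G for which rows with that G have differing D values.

13

G=3: rows 1, 2 → D = J19, J19 ✓
G=11: row 3 → D = J32 ✓
G=2: row 4 → D = J11 ✓
G=0: row 5 → D = J80 ✓
G=13: rows 6, 8 → D takes values {J11, J60} — violation
G=9: row 7 → D = J60 ✓
G=4: row 9 → D = J79 ✓
G=5: row 10 → D = J62 ✓
G=12: row 11 → D = J32 ✓
G=15: row 12 → D = J20 ✓
G=8: row 13 → D = J20 ✓
The only G value with inconsistent D is G=13.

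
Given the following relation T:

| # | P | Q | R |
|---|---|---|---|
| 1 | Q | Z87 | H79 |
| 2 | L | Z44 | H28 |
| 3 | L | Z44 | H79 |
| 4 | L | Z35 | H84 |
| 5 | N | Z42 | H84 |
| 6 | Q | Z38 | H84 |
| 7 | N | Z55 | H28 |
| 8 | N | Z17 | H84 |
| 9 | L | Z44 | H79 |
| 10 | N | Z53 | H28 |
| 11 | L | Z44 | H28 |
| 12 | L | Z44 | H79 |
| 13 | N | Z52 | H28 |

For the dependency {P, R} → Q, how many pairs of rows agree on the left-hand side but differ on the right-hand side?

(P=L, R=H28): all 2 rows agree on Q — 0 pairs.
(P=L, R=H79): all 3 rows agree on Q — 0 pairs.
(P=N, R=H84): violating pairs (5,8) — 1 pair.
(P=N, R=H28): violating pairs (7,10), (7,13), (10,13) — 3 pairs.

4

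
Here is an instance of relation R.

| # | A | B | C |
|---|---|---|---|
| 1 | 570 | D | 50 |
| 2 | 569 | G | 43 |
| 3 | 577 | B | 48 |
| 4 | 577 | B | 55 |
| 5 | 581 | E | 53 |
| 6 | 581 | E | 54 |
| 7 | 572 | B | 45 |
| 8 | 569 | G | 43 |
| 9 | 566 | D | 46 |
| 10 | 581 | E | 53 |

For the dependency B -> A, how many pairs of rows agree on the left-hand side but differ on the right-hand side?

B=D: violating pairs (1,9) — 1 pair.
B=G: all 2 rows agree on A — 0 pairs.
B=B: violating pairs (3,7), (4,7) — 2 pairs.
B=E: all 3 rows agree on A — 0 pairs.

3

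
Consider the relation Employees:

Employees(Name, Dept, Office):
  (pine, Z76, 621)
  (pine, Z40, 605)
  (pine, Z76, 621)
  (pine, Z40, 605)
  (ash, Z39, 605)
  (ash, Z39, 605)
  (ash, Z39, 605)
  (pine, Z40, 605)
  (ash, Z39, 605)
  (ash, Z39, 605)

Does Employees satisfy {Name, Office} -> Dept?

(Name=pine, Office=621): 2 rows → Dept = Z76, Z76 ✓
(Name=pine, Office=605): 3 rows → Dept = Z40, Z40, Z40 ✓
(Name=ash, Office=605): 5 rows → Dept = Z39, Z39, Z39, Z39, Z39 ✓
Every {Name, Office} value is associated with a single Dept value, so {Name, Office} -> Dept holds.

Yes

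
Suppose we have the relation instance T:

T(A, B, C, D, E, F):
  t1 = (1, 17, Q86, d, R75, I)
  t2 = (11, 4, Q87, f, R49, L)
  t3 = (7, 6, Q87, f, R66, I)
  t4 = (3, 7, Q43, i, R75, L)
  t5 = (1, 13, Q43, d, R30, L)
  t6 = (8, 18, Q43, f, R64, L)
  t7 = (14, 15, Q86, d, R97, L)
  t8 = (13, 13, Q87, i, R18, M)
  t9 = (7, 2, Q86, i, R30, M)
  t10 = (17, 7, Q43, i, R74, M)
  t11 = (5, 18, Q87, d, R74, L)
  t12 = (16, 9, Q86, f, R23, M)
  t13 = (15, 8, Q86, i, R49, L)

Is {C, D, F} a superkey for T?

Yes

All 13 rows have distinct {C, D, F} values, so {C, D, F} → (all attributes) holds and {C, D, F} is a superkey.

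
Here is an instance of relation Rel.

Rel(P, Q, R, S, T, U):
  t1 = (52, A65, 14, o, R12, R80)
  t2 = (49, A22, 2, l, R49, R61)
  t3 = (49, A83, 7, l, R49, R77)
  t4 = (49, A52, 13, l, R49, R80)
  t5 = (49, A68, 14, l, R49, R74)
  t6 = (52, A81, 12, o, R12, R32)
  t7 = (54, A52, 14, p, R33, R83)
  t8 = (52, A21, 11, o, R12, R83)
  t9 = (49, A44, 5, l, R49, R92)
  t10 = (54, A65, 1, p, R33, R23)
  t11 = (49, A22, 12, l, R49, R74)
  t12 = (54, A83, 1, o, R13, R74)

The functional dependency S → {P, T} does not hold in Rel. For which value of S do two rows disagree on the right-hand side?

o

S=o: rows 1, 6, 8, 12 → {P,T} takes values {(52, R12), (54, R13)} — violation
S=l: rows 2, 3, 4, 5, 9, 11 → {P,T} = (49, R49), (49, R49), (49, R49), (49, R49), (49, R49), (49, R49) ✓
S=p: rows 7, 10 → {P,T} = (54, R33), (54, R33) ✓
The only S value with inconsistent RHS is S=o.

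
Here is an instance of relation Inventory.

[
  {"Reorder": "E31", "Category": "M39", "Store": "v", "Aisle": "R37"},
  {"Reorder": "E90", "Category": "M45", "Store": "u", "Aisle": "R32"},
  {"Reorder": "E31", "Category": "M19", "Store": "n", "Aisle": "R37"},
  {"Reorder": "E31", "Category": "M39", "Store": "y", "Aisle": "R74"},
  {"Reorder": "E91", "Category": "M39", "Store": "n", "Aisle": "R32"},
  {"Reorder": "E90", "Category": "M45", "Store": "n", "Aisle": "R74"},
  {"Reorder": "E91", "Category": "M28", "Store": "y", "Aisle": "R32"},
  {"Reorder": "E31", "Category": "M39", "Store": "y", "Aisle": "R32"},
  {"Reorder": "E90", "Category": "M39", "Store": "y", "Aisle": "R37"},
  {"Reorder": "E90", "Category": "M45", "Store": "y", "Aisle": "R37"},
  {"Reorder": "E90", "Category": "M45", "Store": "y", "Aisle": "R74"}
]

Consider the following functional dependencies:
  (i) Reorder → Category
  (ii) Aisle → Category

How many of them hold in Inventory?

0

(i) Reorder → Category: Reorder=E31: 4 rows → Category takes values {M39, M19} — violation; Reorder=E90: 5 rows → Category takes values {M45, M39} — violation; Reorder=E91: 2 rows → Category takes values {M39, M28} — violation — fails.
(ii) Aisle → Category: Aisle=R37: 4 rows → Category takes values {M39, M19, M45} — violation; Aisle=R32: 4 rows → Category takes values {M45, M39, M28} — violation; Aisle=R74: 3 rows → Category takes values {M39, M45} — violation — fails.
None of the 2 dependencies hold.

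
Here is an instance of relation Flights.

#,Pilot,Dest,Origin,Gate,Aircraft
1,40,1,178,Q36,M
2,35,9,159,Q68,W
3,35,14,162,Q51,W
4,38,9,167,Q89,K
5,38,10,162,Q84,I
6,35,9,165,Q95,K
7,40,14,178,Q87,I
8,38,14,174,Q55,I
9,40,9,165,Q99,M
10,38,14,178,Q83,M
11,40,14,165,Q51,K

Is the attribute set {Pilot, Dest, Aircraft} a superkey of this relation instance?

All 11 rows have distinct {Pilot, Dest, Aircraft} values, so {Pilot, Dest, Aircraft} → (all attributes) holds and {Pilot, Dest, Aircraft} is a superkey.

Yes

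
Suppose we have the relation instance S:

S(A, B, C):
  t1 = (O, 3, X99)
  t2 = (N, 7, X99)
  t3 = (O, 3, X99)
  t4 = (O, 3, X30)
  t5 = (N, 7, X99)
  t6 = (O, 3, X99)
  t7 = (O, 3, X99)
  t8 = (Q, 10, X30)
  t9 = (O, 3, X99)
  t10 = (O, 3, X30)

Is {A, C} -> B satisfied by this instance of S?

Yes

(A=O, C=X99): rows 1, 3, 6, 7, 9 → B = 3, 3, 3, 3, 3 ✓
(A=N, C=X99): rows 2, 5 → B = 7, 7 ✓
(A=O, C=X30): rows 4, 10 → B = 3, 3 ✓
(A=Q, C=X30): row 8 → B = 10 ✓
Every {A, C} value is associated with a single B value, so {A, C} -> B holds.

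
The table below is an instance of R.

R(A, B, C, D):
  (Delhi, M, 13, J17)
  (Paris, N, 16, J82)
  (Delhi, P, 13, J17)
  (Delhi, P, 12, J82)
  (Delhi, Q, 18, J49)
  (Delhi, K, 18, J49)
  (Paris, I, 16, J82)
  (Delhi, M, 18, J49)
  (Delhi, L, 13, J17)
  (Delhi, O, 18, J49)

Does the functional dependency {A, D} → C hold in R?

Yes

(A=Delhi, D=J17): 3 rows → C = 13, 13, 13 ✓
(A=Paris, D=J82): 2 rows → C = 16, 16 ✓
(A=Delhi, D=J82): 1 row → C = 12 ✓
(A=Delhi, D=J49): 4 rows → C = 18, 18, 18, 18 ✓
Every {A, D} value is associated with a single C value, so {A, D} → C holds.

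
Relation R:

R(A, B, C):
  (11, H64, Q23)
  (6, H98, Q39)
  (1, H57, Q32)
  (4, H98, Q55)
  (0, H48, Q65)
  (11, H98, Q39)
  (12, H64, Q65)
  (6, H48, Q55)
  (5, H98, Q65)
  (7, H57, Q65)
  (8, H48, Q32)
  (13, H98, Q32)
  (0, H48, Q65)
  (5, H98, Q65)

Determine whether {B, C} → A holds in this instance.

(B=H64, C=Q23): 1 row → A = 11 ✓
(B=H98, C=Q39): 2 rows → A takes values {6, 11} — violation
(B=H57, C=Q32): 1 row → A = 1 ✓
(B=H98, C=Q55): 1 row → A = 4 ✓
(B=H48, C=Q65): 2 rows → A = 0, 0 ✓
(B=H64, C=Q65): 1 row → A = 12 ✓
(B=H48, C=Q55): 1 row → A = 6 ✓
(B=H98, C=Q65): 2 rows → A = 5, 5 ✓
(B=H57, C=Q65): 1 row → A = 7 ✓
(B=H48, C=Q32): 1 row → A = 8 ✓
(B=H98, C=Q32): 1 row → A = 13 ✓
Two rows agree on {B, C} but differ on A, so {B, C} → A does not hold.

No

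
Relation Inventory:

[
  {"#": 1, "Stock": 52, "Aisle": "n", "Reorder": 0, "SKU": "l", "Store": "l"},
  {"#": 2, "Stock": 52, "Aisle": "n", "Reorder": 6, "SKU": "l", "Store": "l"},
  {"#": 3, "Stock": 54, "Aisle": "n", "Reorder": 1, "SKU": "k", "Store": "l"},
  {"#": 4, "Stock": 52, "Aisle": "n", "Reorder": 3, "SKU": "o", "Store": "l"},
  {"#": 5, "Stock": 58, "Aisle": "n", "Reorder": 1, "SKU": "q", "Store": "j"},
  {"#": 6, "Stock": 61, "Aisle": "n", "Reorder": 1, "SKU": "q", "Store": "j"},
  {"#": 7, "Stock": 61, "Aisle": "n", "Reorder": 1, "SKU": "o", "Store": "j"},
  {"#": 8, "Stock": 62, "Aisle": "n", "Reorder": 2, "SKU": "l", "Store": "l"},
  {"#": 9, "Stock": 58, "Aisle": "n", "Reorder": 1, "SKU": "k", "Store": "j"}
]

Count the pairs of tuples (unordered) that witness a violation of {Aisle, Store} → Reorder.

(Aisle=n, Store=l): violating pairs (1,2), (1,3), (1,4), (1,8), (2,3), (2,4), (2,8), (3,4), (3,8), (4,8) — 10 pairs.
(Aisle=n, Store=j): all 4 rows agree on Reorder — 0 pairs.

10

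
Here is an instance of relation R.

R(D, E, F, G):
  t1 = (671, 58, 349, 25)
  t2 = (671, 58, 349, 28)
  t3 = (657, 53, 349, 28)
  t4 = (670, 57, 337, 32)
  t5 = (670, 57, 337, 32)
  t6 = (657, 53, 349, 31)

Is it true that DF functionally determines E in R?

(D=671, F=349): rows 1, 2 → E = 58, 58 ✓
(D=657, F=349): rows 3, 6 → E = 53, 53 ✓
(D=670, F=337): rows 4, 5 → E = 57, 57 ✓
Every DF value is associated with a single E value, so DF → E holds.

Yes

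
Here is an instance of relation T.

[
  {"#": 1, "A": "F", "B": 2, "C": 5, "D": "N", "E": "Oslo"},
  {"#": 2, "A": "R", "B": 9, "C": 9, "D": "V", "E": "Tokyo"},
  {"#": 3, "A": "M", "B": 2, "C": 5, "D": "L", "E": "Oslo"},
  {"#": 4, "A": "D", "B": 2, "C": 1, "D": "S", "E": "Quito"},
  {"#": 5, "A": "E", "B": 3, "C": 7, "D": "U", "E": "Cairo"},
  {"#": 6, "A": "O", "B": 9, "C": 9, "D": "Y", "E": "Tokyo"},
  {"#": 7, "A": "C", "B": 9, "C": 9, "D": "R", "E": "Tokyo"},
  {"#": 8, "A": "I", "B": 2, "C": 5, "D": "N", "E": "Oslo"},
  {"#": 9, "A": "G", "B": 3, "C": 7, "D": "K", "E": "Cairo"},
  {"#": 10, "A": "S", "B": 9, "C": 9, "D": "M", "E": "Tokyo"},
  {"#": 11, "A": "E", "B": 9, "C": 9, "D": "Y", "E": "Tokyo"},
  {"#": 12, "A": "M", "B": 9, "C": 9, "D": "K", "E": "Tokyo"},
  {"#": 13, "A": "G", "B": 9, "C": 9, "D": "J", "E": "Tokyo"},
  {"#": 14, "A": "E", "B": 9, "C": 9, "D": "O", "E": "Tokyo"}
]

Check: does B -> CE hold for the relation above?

No

B=2: rows 1, 3, 4, 8 → {C,E} takes values {(5, Oslo), (1, Quito)} — violation
B=9: rows 2, 6, 7, 10, 11, 12, 13, 14 → {C,E} = (9, Tokyo), (9, Tokyo), (9, Tokyo), (9, Tokyo), (9, Tokyo), (9, Tokyo), (9, Tokyo), (9, Tokyo) ✓
B=3: rows 5, 9 → {C,E} = (7, Cairo), (7, Cairo) ✓
Two rows agree on B but differ on CE, so B -> CE does not hold.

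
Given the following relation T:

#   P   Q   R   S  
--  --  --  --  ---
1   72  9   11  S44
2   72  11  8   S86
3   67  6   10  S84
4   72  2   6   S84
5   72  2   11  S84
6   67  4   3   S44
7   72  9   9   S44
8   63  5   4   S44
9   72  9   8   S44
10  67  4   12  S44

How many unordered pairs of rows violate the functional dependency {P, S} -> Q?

(P=72, S=S44): all 3 rows agree on Q — 0 pairs.
(P=72, S=S84): all 2 rows agree on Q — 0 pairs.
(P=67, S=S44): all 2 rows agree on Q — 0 pairs.

0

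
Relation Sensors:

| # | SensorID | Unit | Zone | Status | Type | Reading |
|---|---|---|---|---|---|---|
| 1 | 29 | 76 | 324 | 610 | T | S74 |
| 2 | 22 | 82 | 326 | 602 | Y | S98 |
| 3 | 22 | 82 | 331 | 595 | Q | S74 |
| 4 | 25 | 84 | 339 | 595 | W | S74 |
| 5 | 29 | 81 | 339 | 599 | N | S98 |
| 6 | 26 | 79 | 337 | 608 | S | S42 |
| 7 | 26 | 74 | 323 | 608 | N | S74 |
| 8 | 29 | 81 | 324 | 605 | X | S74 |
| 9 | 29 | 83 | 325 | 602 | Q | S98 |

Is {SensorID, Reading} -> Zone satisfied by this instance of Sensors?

(SensorID=29, Reading=S74): rows 1, 8 → Zone = 324, 324 ✓
(SensorID=22, Reading=S98): row 2 → Zone = 326 ✓
(SensorID=22, Reading=S74): row 3 → Zone = 331 ✓
(SensorID=25, Reading=S74): row 4 → Zone = 339 ✓
(SensorID=29, Reading=S98): rows 5, 9 → Zone takes values {339, 325} — violation
(SensorID=26, Reading=S42): row 6 → Zone = 337 ✓
(SensorID=26, Reading=S74): row 7 → Zone = 323 ✓
Two rows agree on {SensorID, Reading} but differ on Zone, so {SensorID, Reading} -> Zone does not hold.

No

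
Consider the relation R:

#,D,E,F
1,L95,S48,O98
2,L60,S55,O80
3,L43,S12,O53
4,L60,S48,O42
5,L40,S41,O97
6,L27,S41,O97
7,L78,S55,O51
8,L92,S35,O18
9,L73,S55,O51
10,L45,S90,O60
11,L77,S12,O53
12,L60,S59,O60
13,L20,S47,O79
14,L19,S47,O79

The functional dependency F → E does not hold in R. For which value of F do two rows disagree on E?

O60

F=O98: row 1 → E = S48 ✓
F=O80: row 2 → E = S55 ✓
F=O53: rows 3, 11 → E = S12, S12 ✓
F=O42: row 4 → E = S48 ✓
F=O97: rows 5, 6 → E = S41, S41 ✓
F=O51: rows 7, 9 → E = S55, S55 ✓
F=O18: row 8 → E = S35 ✓
F=O60: rows 10, 12 → E takes values {S90, S59} — violation
F=O79: rows 13, 14 → E = S47, S47 ✓
The only F value with inconsistent E is F=O60.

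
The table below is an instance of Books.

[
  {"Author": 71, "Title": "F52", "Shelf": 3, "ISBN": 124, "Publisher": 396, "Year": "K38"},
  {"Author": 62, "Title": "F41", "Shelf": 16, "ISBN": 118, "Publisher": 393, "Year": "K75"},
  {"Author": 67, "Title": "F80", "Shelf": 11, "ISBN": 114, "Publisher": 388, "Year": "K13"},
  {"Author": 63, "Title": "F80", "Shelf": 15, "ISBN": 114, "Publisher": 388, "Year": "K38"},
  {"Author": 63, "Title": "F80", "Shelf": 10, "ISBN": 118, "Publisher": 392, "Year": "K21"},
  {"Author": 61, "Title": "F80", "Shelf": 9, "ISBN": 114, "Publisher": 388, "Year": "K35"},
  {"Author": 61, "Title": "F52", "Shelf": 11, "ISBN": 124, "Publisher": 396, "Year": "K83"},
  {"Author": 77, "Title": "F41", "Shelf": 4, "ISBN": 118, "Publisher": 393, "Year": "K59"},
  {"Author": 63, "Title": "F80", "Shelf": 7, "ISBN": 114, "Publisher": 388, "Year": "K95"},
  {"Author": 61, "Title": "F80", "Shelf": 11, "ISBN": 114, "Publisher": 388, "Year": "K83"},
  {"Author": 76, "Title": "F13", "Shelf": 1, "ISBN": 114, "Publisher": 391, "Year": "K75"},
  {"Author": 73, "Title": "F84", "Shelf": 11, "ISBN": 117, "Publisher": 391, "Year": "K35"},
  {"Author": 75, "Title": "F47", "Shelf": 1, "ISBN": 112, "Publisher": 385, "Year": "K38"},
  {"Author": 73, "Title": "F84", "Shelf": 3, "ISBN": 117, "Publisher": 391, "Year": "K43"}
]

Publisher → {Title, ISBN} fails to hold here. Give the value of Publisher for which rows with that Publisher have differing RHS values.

Publisher=396: 2 rows → {Title,ISBN} = (F52, 124), (F52, 124) ✓
Publisher=393: 2 rows → {Title,ISBN} = (F41, 118), (F41, 118) ✓
Publisher=388: 5 rows → {Title,ISBN} = (F80, 114), (F80, 114), (F80, 114), (F80, 114), (F80, 114) ✓
Publisher=392: 1 row → {Title,ISBN} = (F80, 118) ✓
Publisher=391: 3 rows → {Title,ISBN} takes values {(F13, 114), (F84, 117)} — violation
Publisher=385: 1 row → {Title,ISBN} = (F47, 112) ✓
The only Publisher value with inconsistent RHS is Publisher=391.

391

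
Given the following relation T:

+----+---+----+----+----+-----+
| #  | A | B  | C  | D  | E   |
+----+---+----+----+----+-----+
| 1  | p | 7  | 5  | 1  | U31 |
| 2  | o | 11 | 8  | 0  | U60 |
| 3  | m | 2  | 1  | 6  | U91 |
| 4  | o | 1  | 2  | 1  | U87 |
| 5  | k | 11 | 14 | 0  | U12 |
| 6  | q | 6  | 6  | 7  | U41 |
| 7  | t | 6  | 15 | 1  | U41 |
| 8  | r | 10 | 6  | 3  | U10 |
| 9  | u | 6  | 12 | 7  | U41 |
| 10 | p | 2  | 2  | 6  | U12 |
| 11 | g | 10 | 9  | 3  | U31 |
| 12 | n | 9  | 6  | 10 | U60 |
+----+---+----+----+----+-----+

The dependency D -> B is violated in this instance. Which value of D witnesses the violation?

1

D=1: rows 1, 4, 7 → B takes values {7, 1, 6} — violation
D=0: rows 2, 5 → B = 11, 11 ✓
D=6: rows 3, 10 → B = 2, 2 ✓
D=7: rows 6, 9 → B = 6, 6 ✓
D=3: rows 8, 11 → B = 10, 10 ✓
D=10: row 12 → B = 9 ✓
The only D value with inconsistent B is D=1.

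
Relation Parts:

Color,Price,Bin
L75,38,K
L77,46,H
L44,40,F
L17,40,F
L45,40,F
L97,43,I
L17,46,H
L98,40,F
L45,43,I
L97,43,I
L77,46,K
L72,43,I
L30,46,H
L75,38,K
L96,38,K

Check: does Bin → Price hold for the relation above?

Bin=K: 4 rows → Price takes values {38, 46} — violation
Bin=H: 3 rows → Price = 46, 46, 46 ✓
Bin=F: 4 rows → Price = 40, 40, 40, 40 ✓
Bin=I: 4 rows → Price = 43, 43, 43, 43 ✓
Two rows agree on Bin but differ on Price, so Bin → Price does not hold.

No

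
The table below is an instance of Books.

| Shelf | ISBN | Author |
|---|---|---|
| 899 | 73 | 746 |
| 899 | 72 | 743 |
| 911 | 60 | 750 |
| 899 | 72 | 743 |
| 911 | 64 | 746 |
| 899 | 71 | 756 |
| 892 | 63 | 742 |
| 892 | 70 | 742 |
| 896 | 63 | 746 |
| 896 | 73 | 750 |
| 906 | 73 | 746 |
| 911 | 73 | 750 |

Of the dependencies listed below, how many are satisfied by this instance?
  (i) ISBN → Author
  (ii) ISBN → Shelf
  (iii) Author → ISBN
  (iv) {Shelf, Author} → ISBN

0

(i) ISBN → Author: ISBN=73: 4 rows → Author takes values {746, 750} — violation; ISBN=63: 2 rows → Author takes values {742, 746} — violation — fails.
(ii) ISBN → Shelf: ISBN=73: 4 rows → Shelf takes values {899, 896, 906, 911} — violation; ISBN=63: 2 rows → Shelf takes values {892, 896} — violation — fails.
(iii) Author → ISBN: Author=746: 4 rows → ISBN takes values {73, 64, 63} — violation; Author=750: 3 rows → ISBN takes values {60, 73} — violation; Author=742: 2 rows → ISBN takes values {63, 70} — violation — fails.
(iv) {Shelf, Author} → ISBN: (Shelf=911, Author=750): 2 rows → ISBN takes values {60, 73} — violation; (Shelf=892, Author=742): 2 rows → ISBN takes values {63, 70} — violation — fails.
None of the 4 dependencies hold.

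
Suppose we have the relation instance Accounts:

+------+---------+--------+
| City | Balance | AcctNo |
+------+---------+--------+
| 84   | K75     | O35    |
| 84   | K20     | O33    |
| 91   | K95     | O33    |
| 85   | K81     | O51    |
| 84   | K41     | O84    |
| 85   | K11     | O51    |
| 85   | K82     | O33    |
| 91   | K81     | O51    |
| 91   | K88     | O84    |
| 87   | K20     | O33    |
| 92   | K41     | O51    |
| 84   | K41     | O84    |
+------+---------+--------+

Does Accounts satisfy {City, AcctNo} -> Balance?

No

(City=84, AcctNo=O35): 1 row → Balance = K75 ✓
(City=84, AcctNo=O33): 1 row → Balance = K20 ✓
(City=91, AcctNo=O33): 1 row → Balance = K95 ✓
(City=85, AcctNo=O51): 2 rows → Balance takes values {K81, K11} — violation
(City=84, AcctNo=O84): 2 rows → Balance = K41, K41 ✓
(City=85, AcctNo=O33): 1 row → Balance = K82 ✓
(City=91, AcctNo=O51): 1 row → Balance = K81 ✓
(City=91, AcctNo=O84): 1 row → Balance = K88 ✓
(City=87, AcctNo=O33): 1 row → Balance = K20 ✓
(City=92, AcctNo=O51): 1 row → Balance = K41 ✓
Two rows agree on {City, AcctNo} but differ on Balance, so {City, AcctNo} -> Balance does not hold.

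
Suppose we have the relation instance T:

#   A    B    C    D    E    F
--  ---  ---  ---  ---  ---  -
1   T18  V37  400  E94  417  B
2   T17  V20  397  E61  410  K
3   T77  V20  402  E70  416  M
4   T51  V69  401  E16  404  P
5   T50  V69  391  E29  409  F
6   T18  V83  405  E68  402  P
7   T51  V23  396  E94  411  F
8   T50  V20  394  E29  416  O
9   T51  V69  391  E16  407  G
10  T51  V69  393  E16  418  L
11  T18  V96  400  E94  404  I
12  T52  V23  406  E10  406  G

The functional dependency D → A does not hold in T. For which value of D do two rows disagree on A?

E94

D=E94: rows 1, 7, 11 → A takes values {T18, T51} — violation
D=E61: row 2 → A = T17 ✓
D=E70: row 3 → A = T77 ✓
D=E16: rows 4, 9, 10 → A = T51, T51, T51 ✓
D=E29: rows 5, 8 → A = T50, T50 ✓
D=E68: row 6 → A = T18 ✓
D=E10: row 12 → A = T52 ✓
The only D value with inconsistent A is D=E94.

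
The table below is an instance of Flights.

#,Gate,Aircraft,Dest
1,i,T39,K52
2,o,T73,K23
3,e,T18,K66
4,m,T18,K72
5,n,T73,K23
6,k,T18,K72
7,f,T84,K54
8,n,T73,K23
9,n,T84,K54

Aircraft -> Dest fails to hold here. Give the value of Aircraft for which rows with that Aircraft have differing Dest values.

T18

Aircraft=T39: row 1 → Dest = K52 ✓
Aircraft=T73: rows 2, 5, 8 → Dest = K23, K23, K23 ✓
Aircraft=T18: rows 3, 4, 6 → Dest takes values {K66, K72} — violation
Aircraft=T84: rows 7, 9 → Dest = K54, K54 ✓
The only Aircraft value with inconsistent Dest is Aircraft=T18.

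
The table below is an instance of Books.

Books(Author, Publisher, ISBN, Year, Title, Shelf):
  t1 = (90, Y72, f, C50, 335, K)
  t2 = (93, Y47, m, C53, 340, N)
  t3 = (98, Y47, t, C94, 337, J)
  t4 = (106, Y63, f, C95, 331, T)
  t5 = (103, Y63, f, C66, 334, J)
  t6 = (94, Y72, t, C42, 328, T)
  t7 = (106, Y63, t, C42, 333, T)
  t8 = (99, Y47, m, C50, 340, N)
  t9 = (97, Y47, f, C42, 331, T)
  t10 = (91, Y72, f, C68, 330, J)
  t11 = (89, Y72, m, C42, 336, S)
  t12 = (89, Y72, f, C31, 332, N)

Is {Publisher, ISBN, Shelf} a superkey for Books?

No

Rows 2 and 8 have the same {Publisher, ISBN, Shelf} value (Publisher=Y47, ISBN=m, Shelf=N) but are distinct tuples, so {Publisher, ISBN, Shelf} does not determine every attribute — not a superkey.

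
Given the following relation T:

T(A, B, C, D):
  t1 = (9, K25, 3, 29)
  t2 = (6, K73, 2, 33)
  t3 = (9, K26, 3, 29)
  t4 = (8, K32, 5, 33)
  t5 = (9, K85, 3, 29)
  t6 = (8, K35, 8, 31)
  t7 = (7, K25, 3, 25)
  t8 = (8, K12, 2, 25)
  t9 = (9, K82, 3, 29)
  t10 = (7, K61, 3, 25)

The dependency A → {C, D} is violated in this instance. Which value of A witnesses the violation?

8

A=9: rows 1, 3, 5, 9 → {C,D} = (3, 29), (3, 29), (3, 29), (3, 29) ✓
A=6: row 2 → {C,D} = (2, 33) ✓
A=8: rows 4, 6, 8 → {C,D} takes values {(5, 33), (8, 31), (2, 25)} — violation
A=7: rows 7, 10 → {C,D} = (3, 25), (3, 25) ✓
The only A value with inconsistent RHS is A=8.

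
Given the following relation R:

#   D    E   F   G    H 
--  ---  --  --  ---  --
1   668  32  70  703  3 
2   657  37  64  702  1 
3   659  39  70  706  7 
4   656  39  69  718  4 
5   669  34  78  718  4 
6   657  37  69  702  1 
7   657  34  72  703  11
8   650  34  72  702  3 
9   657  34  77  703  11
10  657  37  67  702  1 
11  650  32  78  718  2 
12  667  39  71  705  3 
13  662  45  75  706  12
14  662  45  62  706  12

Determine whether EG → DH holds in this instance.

(E=32, G=703): row 1 → {D,H} = (668, 3) ✓
(E=37, G=702): rows 2, 6, 10 → {D,H} = (657, 1), (657, 1), (657, 1) ✓
(E=39, G=706): row 3 → {D,H} = (659, 7) ✓
(E=39, G=718): row 4 → {D,H} = (656, 4) ✓
(E=34, G=718): row 5 → {D,H} = (669, 4) ✓
(E=34, G=703): rows 7, 9 → {D,H} = (657, 11), (657, 11) ✓
(E=34, G=702): row 8 → {D,H} = (650, 3) ✓
(E=32, G=718): row 11 → {D,H} = (650, 2) ✓
(E=39, G=705): row 12 → {D,H} = (667, 3) ✓
(E=45, G=706): rows 13, 14 → {D,H} = (662, 12), (662, 12) ✓
Every EG value is associated with a single DH value, so EG → DH holds.

Yes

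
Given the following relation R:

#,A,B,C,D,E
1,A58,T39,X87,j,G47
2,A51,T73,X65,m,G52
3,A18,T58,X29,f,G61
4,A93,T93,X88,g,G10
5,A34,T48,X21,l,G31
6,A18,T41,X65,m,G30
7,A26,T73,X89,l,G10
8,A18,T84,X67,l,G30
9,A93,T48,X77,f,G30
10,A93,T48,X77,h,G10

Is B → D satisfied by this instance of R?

No

B=T39: row 1 → D = j ✓
B=T73: rows 2, 7 → D takes values {m, l} — violation
B=T58: row 3 → D = f ✓
B=T93: row 4 → D = g ✓
B=T48: rows 5, 9, 10 → D takes values {l, f, h} — violation
B=T41: row 6 → D = m ✓
B=T84: row 8 → D = l ✓
Two rows agree on B but differ on D, so B → D does not hold.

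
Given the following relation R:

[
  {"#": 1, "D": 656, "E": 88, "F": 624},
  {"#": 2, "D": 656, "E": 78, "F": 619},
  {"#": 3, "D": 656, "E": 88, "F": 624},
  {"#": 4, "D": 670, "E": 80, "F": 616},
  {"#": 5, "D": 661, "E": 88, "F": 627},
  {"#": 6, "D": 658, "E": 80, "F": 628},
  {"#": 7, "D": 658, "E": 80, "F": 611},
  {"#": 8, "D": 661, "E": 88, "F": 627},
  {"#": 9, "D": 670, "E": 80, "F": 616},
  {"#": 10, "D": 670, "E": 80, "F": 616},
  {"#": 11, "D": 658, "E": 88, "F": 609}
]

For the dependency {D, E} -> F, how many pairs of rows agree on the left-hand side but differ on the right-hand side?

1

(D=656, E=88): all 2 rows agree on F — 0 pairs.
(D=670, E=80): all 3 rows agree on F — 0 pairs.
(D=661, E=88): all 2 rows agree on F — 0 pairs.
(D=658, E=80): violating pairs (6,7) — 1 pair.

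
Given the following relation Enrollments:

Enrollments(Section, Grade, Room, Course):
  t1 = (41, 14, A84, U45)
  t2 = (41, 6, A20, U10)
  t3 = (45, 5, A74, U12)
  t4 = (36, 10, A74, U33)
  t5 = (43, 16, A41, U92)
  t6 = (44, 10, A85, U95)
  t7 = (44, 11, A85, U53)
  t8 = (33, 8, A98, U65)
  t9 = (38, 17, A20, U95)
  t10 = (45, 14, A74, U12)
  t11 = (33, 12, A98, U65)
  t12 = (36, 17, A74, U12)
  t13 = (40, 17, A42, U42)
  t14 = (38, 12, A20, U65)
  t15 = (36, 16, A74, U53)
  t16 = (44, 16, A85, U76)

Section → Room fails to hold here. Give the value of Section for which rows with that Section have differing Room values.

41

Section=41: rows 1, 2 → Room takes values {A84, A20} — violation
Section=45: rows 3, 10 → Room = A74, A74 ✓
Section=36: rows 4, 12, 15 → Room = A74, A74, A74 ✓
Section=43: row 5 → Room = A41 ✓
Section=44: rows 6, 7, 16 → Room = A85, A85, A85 ✓
Section=33: rows 8, 11 → Room = A98, A98 ✓
Section=38: rows 9, 14 → Room = A20, A20 ✓
Section=40: row 13 → Room = A42 ✓
The only Section value with inconsistent Room is Section=41.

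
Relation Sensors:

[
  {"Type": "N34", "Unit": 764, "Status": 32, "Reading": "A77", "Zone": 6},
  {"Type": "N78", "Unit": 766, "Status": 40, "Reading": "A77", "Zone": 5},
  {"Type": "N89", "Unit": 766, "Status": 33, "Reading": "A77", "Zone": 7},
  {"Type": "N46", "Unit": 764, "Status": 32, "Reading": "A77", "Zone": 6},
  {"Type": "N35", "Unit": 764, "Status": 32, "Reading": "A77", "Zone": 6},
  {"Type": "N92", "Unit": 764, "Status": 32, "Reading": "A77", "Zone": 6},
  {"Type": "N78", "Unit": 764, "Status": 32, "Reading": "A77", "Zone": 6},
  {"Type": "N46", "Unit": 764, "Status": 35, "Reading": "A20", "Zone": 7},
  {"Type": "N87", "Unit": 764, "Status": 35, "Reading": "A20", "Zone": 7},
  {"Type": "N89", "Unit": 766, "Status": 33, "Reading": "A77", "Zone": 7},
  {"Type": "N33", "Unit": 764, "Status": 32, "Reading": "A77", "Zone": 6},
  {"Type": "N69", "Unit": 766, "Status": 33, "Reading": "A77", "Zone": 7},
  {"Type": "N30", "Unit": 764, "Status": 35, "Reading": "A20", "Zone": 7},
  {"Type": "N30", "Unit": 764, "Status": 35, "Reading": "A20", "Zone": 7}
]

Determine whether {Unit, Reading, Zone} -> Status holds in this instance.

Yes

(Unit=764, Reading=A77, Zone=6): 6 rows → Status = 32, 32, 32, 32, 32, 32 ✓
(Unit=766, Reading=A77, Zone=5): 1 row → Status = 40 ✓
(Unit=766, Reading=A77, Zone=7): 3 rows → Status = 33, 33, 33 ✓
(Unit=764, Reading=A20, Zone=7): 4 rows → Status = 35, 35, 35, 35 ✓
Every {Unit, Reading, Zone} value is associated with a single Status value, so {Unit, Reading, Zone} -> Status holds.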